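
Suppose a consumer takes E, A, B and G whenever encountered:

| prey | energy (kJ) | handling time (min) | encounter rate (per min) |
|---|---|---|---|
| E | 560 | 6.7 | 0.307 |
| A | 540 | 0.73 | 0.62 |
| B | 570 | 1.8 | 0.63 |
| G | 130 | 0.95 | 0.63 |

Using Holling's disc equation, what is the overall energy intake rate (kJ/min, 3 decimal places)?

Energy encountered per unit search time: 0.307×560 + 0.62×540 + 0.63×570 + 0.63×130 = 947.7 kJ/min.
Handling time per unit search time: 0.307×6.7 + 0.62×0.73 + 0.63×1.8 + 0.63×0.95 = 4.242.
Rate = 947.7/(1 + 4.242) = 180.8 kJ/min.

180.794 kJ/min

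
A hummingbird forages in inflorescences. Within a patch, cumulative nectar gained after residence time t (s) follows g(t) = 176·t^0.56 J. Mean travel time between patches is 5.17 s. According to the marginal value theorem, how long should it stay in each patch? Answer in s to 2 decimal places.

By the marginal value theorem, leave when the instantaneous gain rate g'(t) equals the habitat-wide average g(t)/(T + t).
g'(t) = 0.56·176·t^-0.44. Setting 0.56·176·t^-0.44 = 176·t^0.56/(5.17+t) gives 0.56(5.17+t) = t, so 0.44·t = 0.56×5.17.
t* = 0.56×5.17/0.44 = 6.58 s.

6.58 s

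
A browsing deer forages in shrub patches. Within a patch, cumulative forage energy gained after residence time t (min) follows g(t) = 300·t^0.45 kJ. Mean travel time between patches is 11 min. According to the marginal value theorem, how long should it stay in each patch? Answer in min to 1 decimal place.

Maximise g(t)/(T+t): set derivative to zero → g'(t)(T+t) = g(t).
g'(t) = 0.45·300·t^-0.55. Setting 0.45·300·t^-0.55 = 300·t^0.45/(11+t) gives 0.45(11+t) = t, so 0.55·t = 0.45×11.
t* = 0.45×11/0.55 = 9 min.

9.0 min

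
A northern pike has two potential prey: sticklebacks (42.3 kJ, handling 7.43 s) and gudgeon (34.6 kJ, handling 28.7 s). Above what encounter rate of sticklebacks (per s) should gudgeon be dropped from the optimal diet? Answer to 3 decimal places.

At the threshold, the rate on sticklebacks alone equals the profitability of gudgeon: λ·42.3/(1 + λ·7.43) = 34.6/28.7 = 1.206.
Rearranging, λ(42.3 − 1.206×7.43) = 1.206, so λ = 1.206/33.34 = 0.03616 per s.

0.036 per s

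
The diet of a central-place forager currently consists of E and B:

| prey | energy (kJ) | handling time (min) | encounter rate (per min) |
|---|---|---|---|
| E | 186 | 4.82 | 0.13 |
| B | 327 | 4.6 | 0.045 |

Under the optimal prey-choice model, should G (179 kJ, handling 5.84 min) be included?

Current rate: (0.13×186 + 0.045×327)/(1 + 0.13×4.82 + 0.045×4.6) = 21.21 kJ/min.
Profitability of G: 179/5.84 = 30.65 kJ/min.
30.65 > 21.21, so adding G raises the average — include it.

Yes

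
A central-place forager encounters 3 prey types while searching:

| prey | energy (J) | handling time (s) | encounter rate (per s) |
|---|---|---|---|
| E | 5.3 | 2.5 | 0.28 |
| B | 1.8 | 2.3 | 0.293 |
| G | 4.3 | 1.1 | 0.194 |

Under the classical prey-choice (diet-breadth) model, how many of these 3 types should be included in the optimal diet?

2

E/h in descending order: G 3.91, E 2.12, B 0.783 J/s. The optimal diet is the largest prefix of this list for which every included type satisfies E_i/h_i > R on the types above it.
Rate on top 1: 0.6875. E: 2.12 > 0.6875 → include.
Rate on top 2: 1.212. B: 0.783 < 1.212 → exclude; stop.
Optimal diet: G, E — 2 of 3 types.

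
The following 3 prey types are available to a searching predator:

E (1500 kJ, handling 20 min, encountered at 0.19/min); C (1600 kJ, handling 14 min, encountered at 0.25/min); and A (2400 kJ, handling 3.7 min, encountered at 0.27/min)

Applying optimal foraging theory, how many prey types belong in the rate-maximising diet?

1

E/h in descending order: A 649, C 114, E 75 kJ/min. The optimal diet is the largest prefix of this list for which every included type satisfies E_i/h_i > R on the types above it.
Rate on top 1: 324.2. C: 114 < 324.2 → exclude; stop.
Optimal diet: A — 1 of 3 types.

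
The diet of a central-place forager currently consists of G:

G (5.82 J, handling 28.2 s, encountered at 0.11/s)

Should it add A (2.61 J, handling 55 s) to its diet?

On G alone, R = ΣλE/(1+Σλh) = 0.6402/4.102 = 0.1561 J/s.
Profitability of A: 2.61/55 = 0.04745 J/s.
Since 0.04745 < R, time spent handling A is better spent searching.

No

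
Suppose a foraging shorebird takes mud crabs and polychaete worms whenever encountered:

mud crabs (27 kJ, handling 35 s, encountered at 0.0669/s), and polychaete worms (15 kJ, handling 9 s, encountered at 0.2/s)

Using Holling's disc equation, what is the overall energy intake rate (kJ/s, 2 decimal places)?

0.93 kJ/s

R = Σλ_iE_i / (1 + Σλ_ih_i)
Numerator: 0.0669×27 + 0.2×15 = 4.806
Denominator: 1 + 0.0669×35 + 0.2×9 = 5.141
R = 4.806/5.141 = 0.9348 kJ/s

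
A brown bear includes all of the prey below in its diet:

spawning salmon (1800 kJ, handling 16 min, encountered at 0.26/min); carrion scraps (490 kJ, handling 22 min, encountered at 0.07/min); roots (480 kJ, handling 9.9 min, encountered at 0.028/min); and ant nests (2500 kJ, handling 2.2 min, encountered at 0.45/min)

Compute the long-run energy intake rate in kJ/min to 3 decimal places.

205.937 kJ/min

R = Σλ_iE_i / (1 + Σλ_ih_i)
Numerator: 0.26×1800 + 0.07×490 + 0.028×480 + 0.45×2500 = 1641
Denominator: 1 + 0.26×16 + 0.07×22 + 0.028×9.9 + 0.45×2.2 = 7.967
R = 1641/7.967 = 205.9 kJ/min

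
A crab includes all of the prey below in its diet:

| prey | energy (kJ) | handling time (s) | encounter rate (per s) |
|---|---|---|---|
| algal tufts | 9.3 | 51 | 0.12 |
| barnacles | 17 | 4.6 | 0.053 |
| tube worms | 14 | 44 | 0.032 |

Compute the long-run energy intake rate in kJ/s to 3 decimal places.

R = (0.12×9.3 + 0.053×17 + 0.032×14) / (1 + 0.12×51 + 0.053×4.6 + 0.032×44) = 2.465/8.772 = 0.281 kJ/s.

0.281 kJ/s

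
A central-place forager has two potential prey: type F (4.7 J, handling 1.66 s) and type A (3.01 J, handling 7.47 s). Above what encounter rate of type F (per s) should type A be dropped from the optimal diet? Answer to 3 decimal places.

0.100 per s

Drop type A once their profitability E₂/h₂ falls below the rate achievable on type F alone: E₂/h₂ = λE₁/(1 + λh₁).
Solve for λ: λE₁h₂ = E₂(1 + λh₁) → λ(E₁h₂ − E₂h₁) = E₂ → λ = E₂/(E₁h₂ − E₂h₁).
λ = 3.01/(4.7×7.47 − 3.01×1.66) = 3.01/30.11 = 0.09996 per s.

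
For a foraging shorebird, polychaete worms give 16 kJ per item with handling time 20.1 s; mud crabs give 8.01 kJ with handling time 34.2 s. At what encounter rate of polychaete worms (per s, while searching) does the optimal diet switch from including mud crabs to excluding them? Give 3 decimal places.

At the threshold, the rate on polychaete worms alone equals the profitability of mud crabs: λ·16/(1 + λ·20.1) = 8.01/34.2 = 0.2342.
Rearranging, λ(16 − 0.2342×20.1) = 0.2342, so λ = 0.2342/11.29 = 0.02074 per s.

0.021 per s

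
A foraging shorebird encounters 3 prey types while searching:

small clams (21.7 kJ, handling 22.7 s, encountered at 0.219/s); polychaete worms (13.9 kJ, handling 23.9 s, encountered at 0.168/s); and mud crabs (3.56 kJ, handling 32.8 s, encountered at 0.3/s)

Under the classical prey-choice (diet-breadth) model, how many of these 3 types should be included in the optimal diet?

Rank by E/h (kJ/s): small clams 0.956, polychaete worms 0.582, mud crabs 0.109. Include each in turn until the next type's E/h falls below the running intake rate.
Rate on top 1: 0.7959. polychaete worms: 0.582 < 0.7959 → exclude; stop.
Optimal diet: small clams — 1 of 3 types.

1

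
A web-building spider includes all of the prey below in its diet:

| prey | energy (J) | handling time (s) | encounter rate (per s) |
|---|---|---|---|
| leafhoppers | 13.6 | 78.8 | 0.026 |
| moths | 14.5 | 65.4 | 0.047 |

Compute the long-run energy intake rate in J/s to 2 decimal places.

R = Σλ_iE_i / (1 + Σλ_ih_i)
Numerator: 0.026×13.6 + 0.047×14.5 = 1.035
Denominator: 1 + 0.026×78.8 + 0.047×65.4 = 6.123
R = 1.035/6.123 = 0.1691 J/s

0.17 J/s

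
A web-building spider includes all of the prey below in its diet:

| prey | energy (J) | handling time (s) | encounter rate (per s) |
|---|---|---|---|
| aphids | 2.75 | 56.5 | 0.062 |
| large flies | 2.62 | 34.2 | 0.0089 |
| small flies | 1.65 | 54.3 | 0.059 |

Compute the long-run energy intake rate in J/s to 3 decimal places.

0.036 J/s

R = Σλ_iE_i / (1 + Σλ_ih_i)
Numerator: 0.062×2.75 + 0.0089×2.62 + 0.059×1.65 = 0.2912
Denominator: 1 + 0.062×56.5 + 0.0089×34.2 + 0.059×54.3 = 8.011
R = 0.2912/8.011 = 0.03635 J/s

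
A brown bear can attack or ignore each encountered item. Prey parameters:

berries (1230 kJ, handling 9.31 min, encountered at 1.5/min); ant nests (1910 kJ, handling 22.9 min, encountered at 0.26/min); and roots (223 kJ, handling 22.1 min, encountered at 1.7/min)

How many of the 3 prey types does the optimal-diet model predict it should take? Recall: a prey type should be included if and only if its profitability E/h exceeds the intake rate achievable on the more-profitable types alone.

1

Profitabilities (E/h, kJ/min): berries 132, ant nests 83.4, roots 10.1. Add prey in this order while the next type's profitability exceeds the intake rate on those already taken.
Rate on top 1: 123.3. ant nests: 83.4 < 123.3 → exclude; stop.
Optimal diet: berries — 1 of 3 types.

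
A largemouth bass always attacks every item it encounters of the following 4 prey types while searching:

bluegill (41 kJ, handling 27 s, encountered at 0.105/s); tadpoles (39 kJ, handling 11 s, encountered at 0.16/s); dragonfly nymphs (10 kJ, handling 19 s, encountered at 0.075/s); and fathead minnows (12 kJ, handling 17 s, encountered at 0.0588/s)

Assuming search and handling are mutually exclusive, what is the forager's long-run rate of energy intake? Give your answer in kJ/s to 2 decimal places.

1.50 kJ/s

R = (0.105×41 + 0.16×39 + 0.075×10 + 0.0588×12) / (1 + 0.105×27 + 0.16×11 + 0.075×19 + 0.0588×17) = 12/8.02 = 1.496 kJ/s.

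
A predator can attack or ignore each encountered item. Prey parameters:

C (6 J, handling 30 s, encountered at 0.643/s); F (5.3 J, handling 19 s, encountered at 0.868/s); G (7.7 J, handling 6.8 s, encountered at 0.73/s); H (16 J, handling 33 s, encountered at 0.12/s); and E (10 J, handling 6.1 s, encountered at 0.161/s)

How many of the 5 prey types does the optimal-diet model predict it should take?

Rank by E/h (J/s): E 1.64, G 1.13, H 0.485, F 0.279, C 0.2. Include each in turn until the next type's E/h falls below the running intake rate.
Rate on top 1: 0.8123. G: 1.13 > 0.8123 → include.
Rate on top 2: 1.041. H: 0.485 < 1.041 → exclude; stop.
Optimal diet: E, G — 2 of 5 types.

2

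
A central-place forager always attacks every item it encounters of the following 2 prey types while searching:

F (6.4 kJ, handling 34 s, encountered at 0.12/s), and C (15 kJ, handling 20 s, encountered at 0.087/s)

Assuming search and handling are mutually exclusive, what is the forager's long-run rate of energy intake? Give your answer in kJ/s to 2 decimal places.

0.30 kJ/s

R = Σλ_iE_i / (1 + Σλ_ih_i)
Numerator: 0.12×6.4 + 0.087×15 = 2.073
Denominator: 1 + 0.12×34 + 0.087×20 = 6.82
R = 2.073/6.82 = 0.304 kJ/s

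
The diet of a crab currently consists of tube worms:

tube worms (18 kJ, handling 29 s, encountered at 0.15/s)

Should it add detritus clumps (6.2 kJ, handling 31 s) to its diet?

Intake rate on the current diet: R = (0.15×18) / (1 + 0.15×29) = 2.7/5.35 = 0.5047 kJ/s.
Profitability of detritus clumps: 6.2/31 = 0.2 kJ/s.
0.2 < 0.5047, so adding detritus clumps would lower the average — exclude it.

No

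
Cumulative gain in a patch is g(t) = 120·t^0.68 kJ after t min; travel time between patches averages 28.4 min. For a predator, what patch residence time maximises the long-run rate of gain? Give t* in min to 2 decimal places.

Optimal t* satisfies g'(t*) = g(t*)/(T + t*).
g'(t) = 0.68·120·t^-0.32. Setting 0.68·120·t^-0.32 = 120·t^0.68/(28.4+t) gives 0.68(28.4+t) = t, so 0.32·t = 0.68×28.4.
t* = 0.68×28.4/0.32 = 60.35 min.

60.35 min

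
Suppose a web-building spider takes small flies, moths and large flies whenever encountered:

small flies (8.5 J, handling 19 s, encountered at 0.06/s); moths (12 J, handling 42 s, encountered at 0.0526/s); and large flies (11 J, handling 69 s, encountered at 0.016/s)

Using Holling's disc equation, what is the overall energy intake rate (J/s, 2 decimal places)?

0.24 J/s

Energy encountered per unit search time: 0.06×8.5 + 0.0526×12 + 0.016×11 = 1.317 J/s.
Handling time per unit search time: 0.06×19 + 0.0526×42 + 0.016×69 = 4.453.
Rate = 1.317/(1 + 4.453) = 0.2415 J/s.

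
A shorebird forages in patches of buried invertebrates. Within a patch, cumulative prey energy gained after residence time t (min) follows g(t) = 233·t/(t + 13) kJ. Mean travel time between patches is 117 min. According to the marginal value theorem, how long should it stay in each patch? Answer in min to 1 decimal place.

By the marginal value theorem, leave when the instantaneous gain rate g'(t) equals the habitat-wide average g(t)/(T + t).
g'(t) = 233·13/(t + 13)². Setting 233·13/(t+13)² = 233t/[(t+13)(117+t)] gives 13(117+t) = t(t+13), so t² = 13×117 = 1521.
t* = √1521 = 39 min.

39.0 min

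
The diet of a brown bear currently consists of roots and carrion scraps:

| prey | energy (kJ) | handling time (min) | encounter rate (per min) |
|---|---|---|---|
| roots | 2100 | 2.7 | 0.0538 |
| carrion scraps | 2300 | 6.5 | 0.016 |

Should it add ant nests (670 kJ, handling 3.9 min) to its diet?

Yes

Current rate: (0.0538×2100 + 0.016×2300)/(1 + 0.0538×2.7 + 0.016×6.5) = 119.9 kJ/min.
ant nests: E/h = 670/3.9 = 171.8 kJ/min.
Since 171.8 > R, including ant nests increases the long-run rate.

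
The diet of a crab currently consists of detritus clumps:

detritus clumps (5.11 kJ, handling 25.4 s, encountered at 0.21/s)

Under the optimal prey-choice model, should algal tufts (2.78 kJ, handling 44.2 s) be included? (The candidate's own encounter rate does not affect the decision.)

No

Current rate: (0.21×5.11)/(1 + 0.21×25.4) = 0.1694 kJ/s.
Profitability of algal tufts: 2.78/44.2 = 0.0629 kJ/s.
Since 0.0629 < R, time spent handling algal tufts is better spent searching.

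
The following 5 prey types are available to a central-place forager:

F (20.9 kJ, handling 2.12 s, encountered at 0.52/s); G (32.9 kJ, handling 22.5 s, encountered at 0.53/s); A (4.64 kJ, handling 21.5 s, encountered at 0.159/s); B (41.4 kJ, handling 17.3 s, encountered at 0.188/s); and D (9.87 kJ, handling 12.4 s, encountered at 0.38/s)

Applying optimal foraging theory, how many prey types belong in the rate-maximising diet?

1

Profitabilities (E/h, kJ/s): F 9.86, B 2.39, G 1.46, D 0.796, A 0.216. Add prey in this order while the next type's profitability exceeds the intake rate on those already taken.
Rate on top 1: 5.169. B: 2.39 < 5.169 → exclude; stop.
Optimal diet: F — 1 of 5 types.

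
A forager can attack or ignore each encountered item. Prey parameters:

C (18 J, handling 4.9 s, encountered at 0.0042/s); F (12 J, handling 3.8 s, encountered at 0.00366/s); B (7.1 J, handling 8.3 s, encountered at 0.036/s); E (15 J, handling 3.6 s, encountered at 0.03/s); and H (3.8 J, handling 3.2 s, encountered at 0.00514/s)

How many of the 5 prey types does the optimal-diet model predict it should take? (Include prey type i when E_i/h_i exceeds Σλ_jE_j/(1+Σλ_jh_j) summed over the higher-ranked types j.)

Profitabilities (E/h, J/s): E 4.17, C 3.67, F 3.16, H 1.19, B 0.855. Add prey in this order while the next type's profitability exceeds the intake rate on those already taken.
Rate on top 1: 0.4061. C: 3.67 > 0.4061 → include.
Rate on top 2: 0.4657. F: 3.16 > 0.4657 → include.
Rate on top 3: 0.4985. H: 1.19 > 0.4985 → include.
Rate on top 4: 0.5083. B: 0.855 > 0.5083 → include.
Optimal diet: E, C, F, H, B — 5 of 5 types.

5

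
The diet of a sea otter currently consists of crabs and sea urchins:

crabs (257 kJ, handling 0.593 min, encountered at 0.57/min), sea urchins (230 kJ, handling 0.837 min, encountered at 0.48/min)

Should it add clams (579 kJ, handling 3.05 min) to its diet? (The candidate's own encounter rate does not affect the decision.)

Yes

On crabs and sea urchins alone, R = ΣλE/(1+Σλh) = 256.9/1.74 = 147.7 kJ/min.
Profitability of clams: 579/3.05 = 189.8 kJ/min.
189.8 > 147.7, so adding clams raises the average — include it.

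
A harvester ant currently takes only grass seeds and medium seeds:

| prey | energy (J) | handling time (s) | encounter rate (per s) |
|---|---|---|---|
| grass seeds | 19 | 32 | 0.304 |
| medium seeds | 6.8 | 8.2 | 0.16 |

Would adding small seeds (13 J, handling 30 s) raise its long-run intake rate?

No

Intake rate on the current diet: R = (0.304×19 + 0.16×6.8) / (1 + 0.304×32 + 0.16×8.2) = 6.864/12.04 = 0.5701 J/s.
Profitability of small seeds: 13/30 = 0.4333 J/s.
0.4333 < 0.5701, so adding small seeds would lower the average — exclude it.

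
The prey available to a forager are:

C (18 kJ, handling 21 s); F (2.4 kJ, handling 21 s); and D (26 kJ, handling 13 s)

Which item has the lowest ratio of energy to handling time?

F

Profitability E/h (kJ/s): C = 18/21 = 0.857, F = 2.4/21 = 0.114, D = 26/13 = 2.
Ranked: D > C > F.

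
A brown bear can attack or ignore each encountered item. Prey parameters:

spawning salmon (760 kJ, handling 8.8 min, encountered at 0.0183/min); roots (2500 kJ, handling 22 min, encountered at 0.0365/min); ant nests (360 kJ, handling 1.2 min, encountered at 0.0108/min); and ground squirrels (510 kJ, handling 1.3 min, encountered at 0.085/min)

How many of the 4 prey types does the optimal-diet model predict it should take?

4

Profitabilities (E/h, kJ/min): ground squirrels 392, ant nests 300, roots 114, spawning salmon 86.4. Add prey in this order while the next type's profitability exceeds the intake rate on those already taken.
Rate on top 1: 39.04. ant nests: 300 > 39.04 → include.
Rate on top 2: 42.05. roots: 114 > 42.05 → include.
Rate on top 3: 71.89. spawning salmon: 86.4 > 71.89 → include.
Optimal diet: ground squirrels, ant nests, roots, spawning salmon — 4 of 4 types.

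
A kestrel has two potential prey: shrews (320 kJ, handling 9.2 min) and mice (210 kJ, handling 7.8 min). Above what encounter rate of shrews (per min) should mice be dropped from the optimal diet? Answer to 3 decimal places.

0.372 per min

The zero-one rule: include mice iff E₂/h₂ > λE₁/(1+λh₁). Equality gives the switch point.
λE₁h₂ = E₂ + λE₂h₁ ⇒ λ = E₂/(E₁h₂ − E₂h₁) = 210/(2496 − 1932) = 0.3723 per min.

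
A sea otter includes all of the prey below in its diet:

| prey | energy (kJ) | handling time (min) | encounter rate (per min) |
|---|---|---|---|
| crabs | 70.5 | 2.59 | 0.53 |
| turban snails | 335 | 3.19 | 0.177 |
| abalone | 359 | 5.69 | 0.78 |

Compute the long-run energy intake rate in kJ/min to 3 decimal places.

R = (0.53×70.5 + 0.177×335 + 0.78×359) / (1 + 0.53×2.59 + 0.177×3.19 + 0.78×5.69) = 376.7/7.376 = 51.07 kJ/min.

51.072 kJ/min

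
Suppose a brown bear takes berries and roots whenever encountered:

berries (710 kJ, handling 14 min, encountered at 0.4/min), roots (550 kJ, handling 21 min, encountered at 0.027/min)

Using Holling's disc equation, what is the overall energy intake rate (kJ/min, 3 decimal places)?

Energy encountered per unit search time: 0.4×710 + 0.027×550 = 298.9 kJ/min.
Handling time per unit search time: 0.4×14 + 0.027×21 = 6.167.
Rate = 298.9/(1 + 6.167) = 41.7 kJ/min.

41.698 kJ/min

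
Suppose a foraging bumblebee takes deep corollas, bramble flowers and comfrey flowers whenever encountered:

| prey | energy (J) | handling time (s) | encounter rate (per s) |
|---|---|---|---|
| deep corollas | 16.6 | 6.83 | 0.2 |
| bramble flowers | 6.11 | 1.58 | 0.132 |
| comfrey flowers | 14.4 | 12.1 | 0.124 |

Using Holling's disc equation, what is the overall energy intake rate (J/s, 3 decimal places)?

Energy encountered per unit search time: 0.2×16.6 + 0.132×6.11 + 0.124×14.4 = 5.912 J/s.
Handling time per unit search time: 0.2×6.83 + 0.132×1.58 + 0.124×12.1 = 3.075.
Rate = 5.912/(1 + 3.075) = 1.451 J/s.

1.451 J/s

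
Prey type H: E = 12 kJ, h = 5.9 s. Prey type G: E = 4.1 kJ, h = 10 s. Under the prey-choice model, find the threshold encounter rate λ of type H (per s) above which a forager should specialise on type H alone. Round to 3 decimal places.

At the threshold, the rate on type H alone equals the profitability of type G: λ·12/(1 + λ·5.9) = 4.1/10 = 0.41.
Rearranging, λ(12 − 0.41×5.9) = 0.41, so λ = 0.41/9.581 = 0.04279 per s.

0.043 per s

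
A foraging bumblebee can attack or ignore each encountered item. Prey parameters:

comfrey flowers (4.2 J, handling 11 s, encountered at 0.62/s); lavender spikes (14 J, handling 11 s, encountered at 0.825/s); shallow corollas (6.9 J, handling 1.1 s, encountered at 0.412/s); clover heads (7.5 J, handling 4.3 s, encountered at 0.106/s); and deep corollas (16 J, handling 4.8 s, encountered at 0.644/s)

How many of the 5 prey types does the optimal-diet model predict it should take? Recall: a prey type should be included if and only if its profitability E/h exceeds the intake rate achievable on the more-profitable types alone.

2

Rank by E/h (J/s): shallow corollas 6.27, deep corollas 3.33, clover heads 1.74, lavender spikes 1.27, comfrey flowers 0.382. Include each in turn until the next type's E/h falls below the running intake rate.
Rate on top 1: 1.956. deep corollas: 3.33 > 1.956 → include.
Rate on top 2: 2.893. clover heads: 1.74 < 2.893 → exclude; stop.
Optimal diet: shallow corollas, deep corollas — 2 of 5 types.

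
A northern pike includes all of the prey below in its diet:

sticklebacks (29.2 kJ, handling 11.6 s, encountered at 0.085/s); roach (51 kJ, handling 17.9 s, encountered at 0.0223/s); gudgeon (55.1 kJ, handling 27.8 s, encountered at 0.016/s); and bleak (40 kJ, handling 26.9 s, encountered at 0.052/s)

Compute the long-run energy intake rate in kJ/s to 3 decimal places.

1.556 kJ/s

R = (0.085×29.2 + 0.0223×51 + 0.016×55.1 + 0.052×40) / (1 + 0.085×11.6 + 0.0223×17.9 + 0.016×27.8 + 0.052×26.9) = 6.581/4.229 = 1.556 kJ/s.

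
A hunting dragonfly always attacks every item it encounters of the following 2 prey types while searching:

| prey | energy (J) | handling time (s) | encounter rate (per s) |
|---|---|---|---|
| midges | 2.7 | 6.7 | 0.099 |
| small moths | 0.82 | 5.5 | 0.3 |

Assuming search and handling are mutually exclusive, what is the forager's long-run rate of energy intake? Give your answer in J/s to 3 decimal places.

Energy encountered per unit search time: 0.099×2.7 + 0.3×0.82 = 0.5133 J/s.
Handling time per unit search time: 0.099×6.7 + 0.3×5.5 = 2.313.
Rate = 0.5133/(1 + 2.313) = 0.1549 J/s.

0.155 J/s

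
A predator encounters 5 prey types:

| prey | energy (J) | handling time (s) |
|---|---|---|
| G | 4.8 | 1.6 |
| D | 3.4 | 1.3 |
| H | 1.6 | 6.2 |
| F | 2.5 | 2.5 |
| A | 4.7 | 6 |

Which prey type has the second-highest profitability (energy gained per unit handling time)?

Profitability E/h (J/s): G = 4.8/1.6 = 3, D = 3.4/1.3 = 2.62, H = 1.6/6.2 = 0.258, F = 2.5/2.5 = 1, A = 4.7/6 = 0.783.
Ranked: G > D > F > A > H.

D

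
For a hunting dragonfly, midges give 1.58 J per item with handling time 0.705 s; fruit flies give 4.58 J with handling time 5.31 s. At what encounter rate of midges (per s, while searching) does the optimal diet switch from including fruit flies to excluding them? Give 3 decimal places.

At the threshold, the rate on midges alone equals the profitability of fruit flies: λ·1.58/(1 + λ·0.705) = 4.58/5.31 = 0.8625.
Rearranging, λ(1.58 − 0.8625×0.705) = 0.8625, so λ = 0.8625/0.9719 = 0.8874 per s.

0.887 per s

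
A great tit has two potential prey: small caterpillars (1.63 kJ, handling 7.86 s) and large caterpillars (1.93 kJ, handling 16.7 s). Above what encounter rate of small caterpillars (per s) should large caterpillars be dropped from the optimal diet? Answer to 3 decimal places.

0.160 per s

The zero-one rule: include large caterpillars iff E₂/h₂ > λE₁/(1+λh₁). Equality gives the switch point.
λE₁h₂ = E₂ + λE₂h₁ ⇒ λ = E₂/(E₁h₂ − E₂h₁) = 1.93/(27.22 − 15.17) = 0.1602 per s.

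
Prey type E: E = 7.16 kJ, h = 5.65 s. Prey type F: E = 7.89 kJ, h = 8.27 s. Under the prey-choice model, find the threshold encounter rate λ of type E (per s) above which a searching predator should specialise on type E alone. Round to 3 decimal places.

The zero-one rule: include type F iff E₂/h₂ > λE₁/(1+λh₁). Equality gives the switch point.
λE₁h₂ = E₂ + λE₂h₁ ⇒ λ = E₂/(E₁h₂ − E₂h₁) = 7.89/(59.21 − 44.58) = 0.5391 per s.

0.539 per s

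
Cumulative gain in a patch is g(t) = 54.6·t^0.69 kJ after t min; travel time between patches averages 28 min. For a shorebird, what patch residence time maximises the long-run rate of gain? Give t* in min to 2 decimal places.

By the marginal value theorem, leave when the instantaneous gain rate g'(t) equals the habitat-wide average g(t)/(T + t).
g'(t) = 0.69·54.6·t^-0.31. Setting 0.69·54.6·t^-0.31 = 54.6·t^0.69/(28+t) gives 0.69(28+t) = t, so 0.31·t = 0.69×28.
t* = 0.69×28/0.31 = 62.32 min.

62.32 min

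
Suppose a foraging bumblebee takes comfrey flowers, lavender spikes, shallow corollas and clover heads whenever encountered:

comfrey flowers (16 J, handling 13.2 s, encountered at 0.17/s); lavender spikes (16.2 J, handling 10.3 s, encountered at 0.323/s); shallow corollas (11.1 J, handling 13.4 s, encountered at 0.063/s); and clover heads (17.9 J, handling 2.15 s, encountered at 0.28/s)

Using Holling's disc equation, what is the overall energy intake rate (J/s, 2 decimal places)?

1.70 J/s

Energy encountered per unit search time: 0.17×16 + 0.323×16.2 + 0.063×11.1 + 0.28×17.9 = 13.66 J/s.
Handling time per unit search time: 0.17×13.2 + 0.323×10.3 + 0.063×13.4 + 0.28×2.15 = 7.017.
Rate = 13.66/(1 + 7.017) = 1.704 J/s.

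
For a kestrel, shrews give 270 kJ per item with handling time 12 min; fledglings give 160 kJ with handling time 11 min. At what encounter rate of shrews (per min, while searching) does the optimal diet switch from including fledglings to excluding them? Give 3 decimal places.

Drop fledglings once their profitability E₂/h₂ falls below the rate achievable on shrews alone: E₂/h₂ = λE₁/(1 + λh₁).
Solve for λ: λE₁h₂ = E₂(1 + λh₁) → λ(E₁h₂ − E₂h₁) = E₂ → λ = E₂/(E₁h₂ − E₂h₁).
λ = 160/(270×11 − 160×12) = 160/1050 = 0.1524 per min.

0.152 per min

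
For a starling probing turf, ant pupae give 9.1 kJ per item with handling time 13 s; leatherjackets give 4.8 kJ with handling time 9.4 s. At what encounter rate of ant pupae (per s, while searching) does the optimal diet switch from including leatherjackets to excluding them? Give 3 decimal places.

0.207 per s

At the threshold, the rate on ant pupae alone equals the profitability of leatherjackets: λ·9.1/(1 + λ·13) = 4.8/9.4 = 0.5106.
Rearranging, λ(9.1 − 0.5106×13) = 0.5106, so λ = 0.5106/2.462 = 0.2074 per s.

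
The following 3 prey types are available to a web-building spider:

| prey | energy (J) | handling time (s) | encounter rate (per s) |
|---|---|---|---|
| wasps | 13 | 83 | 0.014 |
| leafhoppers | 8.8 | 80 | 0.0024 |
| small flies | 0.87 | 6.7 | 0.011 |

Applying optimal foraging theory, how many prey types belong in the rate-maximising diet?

3

Profitabilities (E/h, J/s): wasps 0.157, small flies 0.13, leafhoppers 0.11. Add prey in this order while the next type's profitability exceeds the intake rate on those already taken.
Rate on top 1: 0.08418. small flies: 0.13 > 0.08418 → include.
Rate on top 2: 0.08569. leafhoppers: 0.11 > 0.08569 → include.
Optimal diet: wasps, small flies, leafhoppers — 3 of 3 types.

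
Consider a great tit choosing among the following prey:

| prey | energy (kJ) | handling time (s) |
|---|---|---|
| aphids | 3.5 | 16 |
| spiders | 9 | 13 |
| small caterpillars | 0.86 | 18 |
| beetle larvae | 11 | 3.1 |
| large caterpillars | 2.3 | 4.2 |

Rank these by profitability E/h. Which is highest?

beetle larvae

Profitability E/h (kJ/s): aphids = 3.5/16 = 0.219, spiders = 9/13 = 0.692, small caterpillars = 0.86/18 = 0.0478, beetle larvae = 11/3.1 = 3.55, large caterpillars = 2.3/4.2 = 0.548.
Ranked: beetle larvae > spiders > large caterpillars > aphids > small caterpillars.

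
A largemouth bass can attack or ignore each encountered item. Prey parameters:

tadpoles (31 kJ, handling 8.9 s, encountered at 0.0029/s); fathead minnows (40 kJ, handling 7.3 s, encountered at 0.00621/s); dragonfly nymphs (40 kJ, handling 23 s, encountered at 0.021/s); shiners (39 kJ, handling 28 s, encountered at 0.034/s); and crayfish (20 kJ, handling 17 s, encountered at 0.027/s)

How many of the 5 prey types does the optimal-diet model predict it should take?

Profitabilities (E/h, kJ/s): fathead minnows 5.48, tadpoles 3.48, dragonfly nymphs 1.74, shiners 1.39, crayfish 1.18. Add prey in this order while the next type's profitability exceeds the intake rate on those already taken.
Rate on top 1: 0.2376. tadpoles: 3.48 > 0.2376 → include.
Rate on top 2: 0.3158. dragonfly nymphs: 1.74 > 0.3158 → include.
Rate on top 3: 0.7582. shiners: 1.39 > 0.7582 → include.
Rate on top 4: 0.9993. crayfish: 1.18 > 0.9993 → include.
Optimal diet: fathead minnows, tadpoles, dragonfly nymphs, shiners, crayfish — 5 of 5 types.

5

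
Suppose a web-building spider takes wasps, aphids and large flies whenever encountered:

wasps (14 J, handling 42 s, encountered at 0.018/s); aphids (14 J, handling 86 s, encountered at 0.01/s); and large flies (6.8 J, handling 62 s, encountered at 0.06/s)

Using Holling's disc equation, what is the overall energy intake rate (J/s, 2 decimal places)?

R = (0.018×14 + 0.01×14 + 0.06×6.8) / (1 + 0.018×42 + 0.01×86 + 0.06×62) = 0.8/6.336 = 0.1263 J/s.

0.13 J/s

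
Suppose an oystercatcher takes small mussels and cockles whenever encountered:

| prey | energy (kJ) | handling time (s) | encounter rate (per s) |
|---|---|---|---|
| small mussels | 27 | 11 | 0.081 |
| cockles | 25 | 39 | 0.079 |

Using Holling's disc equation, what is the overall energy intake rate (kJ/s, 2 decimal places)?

Energy encountered per unit search time: 0.081×27 + 0.079×25 = 4.162 kJ/s.
Handling time per unit search time: 0.081×11 + 0.079×39 = 3.972.
Rate = 4.162/(1 + 3.972) = 0.8371 kJ/s.

0.84 kJ/s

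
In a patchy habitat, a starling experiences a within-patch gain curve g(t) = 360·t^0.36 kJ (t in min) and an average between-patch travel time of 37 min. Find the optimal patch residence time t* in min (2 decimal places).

20.81 min

Optimal t* satisfies g'(t*) = g(t*)/(T + t*).
g'(t) = 0.36·360·t^-0.64. Setting 0.36·360·t^-0.64 = 360·t^0.36/(37+t) gives 0.36(37+t) = t, so 0.64·t = 0.36×37.
t* = 0.36×37/0.64 = 20.81 min.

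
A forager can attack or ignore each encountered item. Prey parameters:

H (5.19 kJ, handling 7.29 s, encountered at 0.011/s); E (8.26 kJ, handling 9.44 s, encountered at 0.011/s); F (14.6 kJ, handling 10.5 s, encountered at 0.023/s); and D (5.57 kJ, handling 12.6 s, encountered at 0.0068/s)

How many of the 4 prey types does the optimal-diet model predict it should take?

Profitabilities (E/h, kJ/s): F 1.39, E 0.875, H 0.712, D 0.442. Add prey in this order while the next type's profitability exceeds the intake rate on those already taken.
Rate on top 1: 0.2705. E: 0.875 > 0.2705 → include.
Rate on top 2: 0.3171. H: 0.712 > 0.3171 → include.
Rate on top 3: 0.3393. D: 0.442 > 0.3393 → include.
Optimal diet: F, E, H, D — 4 of 4 types.

4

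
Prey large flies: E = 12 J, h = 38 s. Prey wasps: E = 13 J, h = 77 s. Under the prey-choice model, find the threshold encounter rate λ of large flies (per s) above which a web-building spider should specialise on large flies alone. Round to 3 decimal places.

0.030 per s

Drop wasps once their profitability E₂/h₂ falls below the rate achievable on large flies alone: E₂/h₂ = λE₁/(1 + λh₁).
Solve for λ: λE₁h₂ = E₂(1 + λh₁) → λ(E₁h₂ − E₂h₁) = E₂ → λ = E₂/(E₁h₂ − E₂h₁).
λ = 13/(12×77 − 13×38) = 13/430 = 0.03023 per s.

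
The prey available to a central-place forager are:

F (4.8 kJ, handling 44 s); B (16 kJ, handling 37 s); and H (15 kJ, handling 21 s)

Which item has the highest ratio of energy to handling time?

H

Profitability E/h (kJ/s): F = 4.8/44 = 0.109, B = 16/37 = 0.432, H = 15/21 = 0.714.
Ranked: H > B > F.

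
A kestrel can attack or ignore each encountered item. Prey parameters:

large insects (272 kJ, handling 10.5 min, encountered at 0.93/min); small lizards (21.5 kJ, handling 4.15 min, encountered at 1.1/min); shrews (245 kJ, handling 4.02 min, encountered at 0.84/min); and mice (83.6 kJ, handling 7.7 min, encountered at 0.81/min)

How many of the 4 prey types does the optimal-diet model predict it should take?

1

Profitabilities (E/h, kJ/min): shrews 60.9, large insects 25.9, mice 10.9, small lizards 5.18. Add prey in this order while the next type's profitability exceeds the intake rate on those already taken.
Rate on top 1: 47.02. large insects: 25.9 < 47.02 → exclude; stop.
Optimal diet: shrews — 1 of 4 types.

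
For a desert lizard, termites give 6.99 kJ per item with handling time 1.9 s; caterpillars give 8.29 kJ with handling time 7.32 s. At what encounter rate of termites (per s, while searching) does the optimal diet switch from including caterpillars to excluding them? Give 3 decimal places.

Drop caterpillars once their profitability E₂/h₂ falls below the rate achievable on termites alone: E₂/h₂ = λE₁/(1 + λh₁).
Solve for λ: λE₁h₂ = E₂(1 + λh₁) → λ(E₁h₂ − E₂h₁) = E₂ → λ = E₂/(E₁h₂ − E₂h₁).
λ = 8.29/(6.99×7.32 − 8.29×1.9) = 8.29/35.42 = 0.2341 per s.

0.234 per s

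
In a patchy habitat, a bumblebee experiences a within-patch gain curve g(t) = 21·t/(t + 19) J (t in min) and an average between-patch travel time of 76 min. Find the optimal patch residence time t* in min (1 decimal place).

38.0 min

Maximise g(t)/(T+t): set derivative to zero → g'(t)(T+t) = g(t).
g'(t) = 21·19/(t + 19)². Setting 21·19/(t+19)² = 21t/[(t+19)(76+t)] gives 19(76+t) = t(t+19), so t² = 19×76 = 1444.
t* = √1444 = 38 min.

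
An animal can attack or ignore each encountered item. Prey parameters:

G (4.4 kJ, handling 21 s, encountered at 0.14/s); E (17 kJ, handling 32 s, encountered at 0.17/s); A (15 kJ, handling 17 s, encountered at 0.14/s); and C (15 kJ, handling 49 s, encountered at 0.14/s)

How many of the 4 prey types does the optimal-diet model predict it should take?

1

Profitabilities (E/h, kJ/s): A 0.882, E 0.531, C 0.306, G 0.21. Add prey in this order while the next type's profitability exceeds the intake rate on those already taken.
Rate on top 1: 0.6213. E: 0.531 < 0.6213 → exclude; stop.
Optimal diet: A — 1 of 4 types.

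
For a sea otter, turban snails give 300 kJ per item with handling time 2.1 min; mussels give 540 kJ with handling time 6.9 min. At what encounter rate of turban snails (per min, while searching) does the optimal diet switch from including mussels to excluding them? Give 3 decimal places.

0.577 per min

Drop mussels once their profitability E₂/h₂ falls below the rate achievable on turban snails alone: E₂/h₂ = λE₁/(1 + λh₁).
Solve for λ: λE₁h₂ = E₂(1 + λh₁) → λ(E₁h₂ − E₂h₁) = E₂ → λ = E₂/(E₁h₂ − E₂h₁).
λ = 540/(300×6.9 − 540×2.1) = 540/936 = 0.5769 per min.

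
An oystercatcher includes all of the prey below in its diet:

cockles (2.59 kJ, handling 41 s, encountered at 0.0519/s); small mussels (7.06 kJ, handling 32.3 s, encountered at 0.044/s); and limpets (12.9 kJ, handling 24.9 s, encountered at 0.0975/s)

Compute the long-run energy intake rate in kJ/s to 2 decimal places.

R = (0.0519×2.59 + 0.044×7.06 + 0.0975×12.9) / (1 + 0.0519×41 + 0.044×32.3 + 0.0975×24.9) = 1.703/6.977 = 0.2441 kJ/s.

0.24 kJ/s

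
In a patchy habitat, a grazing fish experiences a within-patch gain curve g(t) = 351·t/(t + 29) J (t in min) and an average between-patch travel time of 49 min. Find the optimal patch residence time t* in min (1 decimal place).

37.7 min

By the marginal value theorem, leave when the instantaneous gain rate g'(t) equals the habitat-wide average g(t)/(T + t).
g'(t) = 351·29/(t + 29)². Setting 351·29/(t+29)² = 351t/[(t+29)(49+t)] gives 29(49+t) = t(t+29), so t² = 29×49 = 1421.
t* = √1421 = 37.7 min.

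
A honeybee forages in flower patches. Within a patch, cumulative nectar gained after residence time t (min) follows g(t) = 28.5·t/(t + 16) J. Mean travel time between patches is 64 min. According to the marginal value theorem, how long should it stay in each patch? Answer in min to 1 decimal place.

Maximise g(t)/(T+t): set derivative to zero → g'(t)(T+t) = g(t).
g'(t) = 28.5·16/(t + 16)². Setting 28.5·16/(t+16)² = 28.5t/[(t+16)(64+t)] gives 16(64+t) = t(t+16), so t² = 16×64 = 1024.
t* = √1024 = 32 min.

32.0 min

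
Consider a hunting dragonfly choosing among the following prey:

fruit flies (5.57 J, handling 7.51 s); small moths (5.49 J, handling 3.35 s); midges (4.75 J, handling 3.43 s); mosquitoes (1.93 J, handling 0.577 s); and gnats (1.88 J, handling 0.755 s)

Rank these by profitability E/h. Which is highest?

In descending order of E/h:
mosquitoes: 1.93/0.577 = 3.34 J/s
gnats: 1.88/0.755 = 2.49 J/s
small moths: 5.49/3.35 = 1.64 J/s
midges: 4.75/3.43 = 1.38 J/s
fruit flies: 5.57/7.51 = 0.742 J/s

mosquitoes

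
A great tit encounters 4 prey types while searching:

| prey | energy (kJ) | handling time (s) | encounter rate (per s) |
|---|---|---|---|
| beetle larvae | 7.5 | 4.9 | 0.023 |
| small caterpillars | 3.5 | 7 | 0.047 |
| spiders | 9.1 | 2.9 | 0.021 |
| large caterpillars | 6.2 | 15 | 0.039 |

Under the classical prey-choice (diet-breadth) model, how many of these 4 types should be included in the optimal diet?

Profitabilities (E/h, kJ/s): spiders 3.14, beetle larvae 1.53, small caterpillars 0.5, large caterpillars 0.413. Add prey in this order while the next type's profitability exceeds the intake rate on those already taken.
Rate on top 1: 0.1801. beetle larvae: 1.53 > 0.1801 → include.
Rate on top 2: 0.3098. small caterpillars: 0.5 > 0.3098 → include.
Rate on top 3: 0.3515. large caterpillars: 0.413 > 0.3515 → include.
Optimal diet: spiders, beetle larvae, small caterpillars, large caterpillars — 4 of 4 types.

4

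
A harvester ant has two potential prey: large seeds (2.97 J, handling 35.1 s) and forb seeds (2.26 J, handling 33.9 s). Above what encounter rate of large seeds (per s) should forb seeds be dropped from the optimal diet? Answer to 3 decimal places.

The zero-one rule: include forb seeds iff E₂/h₂ > λE₁/(1+λh₁). Equality gives the switch point.
λE₁h₂ = E₂ + λE₂h₁ ⇒ λ = E₂/(E₁h₂ − E₂h₁) = 2.26/(100.7 − 79.33) = 0.1058 per s.

0.106 per s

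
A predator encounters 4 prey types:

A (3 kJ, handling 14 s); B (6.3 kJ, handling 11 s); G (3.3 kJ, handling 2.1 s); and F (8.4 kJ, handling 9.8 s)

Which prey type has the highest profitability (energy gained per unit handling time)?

G

Profitability E/h (kJ/s): A = 3/14 = 0.214, B = 6.3/11 = 0.573, G = 3.3/2.1 = 1.57, F = 8.4/9.8 = 0.857.
Ranked: G > F > B > A.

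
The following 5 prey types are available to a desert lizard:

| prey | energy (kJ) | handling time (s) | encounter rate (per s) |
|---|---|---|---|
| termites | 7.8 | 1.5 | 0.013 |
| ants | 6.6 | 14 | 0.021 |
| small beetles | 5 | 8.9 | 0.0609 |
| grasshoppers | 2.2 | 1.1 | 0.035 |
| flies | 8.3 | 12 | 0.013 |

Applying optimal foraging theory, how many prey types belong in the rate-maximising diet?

Rank by E/h (kJ/s): termites 5.2, grasshoppers 2, flies 0.692, small beetles 0.562, ants 0.471. Include each in turn until the next type's E/h falls below the running intake rate.
Rate on top 1: 0.09946. grasshoppers: 2 > 0.09946 → include.
Rate on top 2: 0.1686. flies: 0.692 > 0.1686 → include.
Rate on top 3: 0.2358. small beetles: 0.562 > 0.2358 → include.
Rate on top 4: 0.3364. ants: 0.471 > 0.3364 → include.
Optimal diet: termites, grasshoppers, flies, small beetles, ants — 5 of 5 types.

5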